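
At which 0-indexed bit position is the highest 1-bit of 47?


0b101111. Highest set bit at position 5

5


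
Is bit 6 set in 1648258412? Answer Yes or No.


0b1100010001111100110110101101100, bit 6 = 1. Yes

Yes


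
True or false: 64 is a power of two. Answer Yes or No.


0b1000000. Only one bit set => Yes

Yes


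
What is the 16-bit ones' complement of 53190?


53190 ^ 65535 = 12345

12345


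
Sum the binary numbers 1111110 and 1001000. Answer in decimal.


1111110 + 1001000 = 11000110 = 198

198


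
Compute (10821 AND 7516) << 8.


Step 1: 10821 & 7516 = 2116
Step 2: 2116 << 8 = 541696

541696


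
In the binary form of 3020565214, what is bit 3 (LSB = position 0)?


0b10110100000010100010101011011110, position 3 = 1

1


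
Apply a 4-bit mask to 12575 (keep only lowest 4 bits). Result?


12575 & 15 = 15

15


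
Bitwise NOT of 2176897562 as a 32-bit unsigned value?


~0b10000001110000001101001000011010 = 0b1111110001111110010110111100101 = 2118069733 (32-bit unsigned)

2118069733


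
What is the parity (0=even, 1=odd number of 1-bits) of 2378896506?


0b10001101110010110001010001111010 has 16 ones => parity 0

0


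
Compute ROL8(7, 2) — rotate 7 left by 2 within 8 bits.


Rotate 0b111 left by 2 (8-bit) = 0b11100 = 28

28


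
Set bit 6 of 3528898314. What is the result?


3528898314 | (1 << 6) = 3528898314 | 64 = 3528898378

3528898378


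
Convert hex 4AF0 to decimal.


4AF0 hex = 19184 decimal

19184


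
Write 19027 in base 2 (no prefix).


19027 = 100101001010011 in binary

100101001010011


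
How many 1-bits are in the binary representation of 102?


0b1100110 has 4 set bits

4


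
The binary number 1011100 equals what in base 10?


1011100 in decimal = 92

92


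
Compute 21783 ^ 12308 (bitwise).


0b101010100010111 ^ 0b11000000010100 = 0b110010100000011 = 25859

25859


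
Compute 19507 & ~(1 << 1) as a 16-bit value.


19507 & ~(1 << 1) = 19505

19505


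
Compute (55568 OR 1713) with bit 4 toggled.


Step 1: 55568 | 1713 = 57265
Step 2: 57265 ^ (1 << 4) = 57265 ^ 16 = 57249

57249


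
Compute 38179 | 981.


0b1001010100100011 | 0b1111010101 = 0b1001011111110111 = 38903

38903


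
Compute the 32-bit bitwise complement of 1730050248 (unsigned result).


~0b1100111000111100111100011001000 = 0b10011000111000011000011100110111 = 2564917047 (32-bit unsigned)

2564917047


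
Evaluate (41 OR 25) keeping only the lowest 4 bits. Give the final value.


Step 1: 41 | 25 = 57
Step 2: 57 & 15 = 9

9


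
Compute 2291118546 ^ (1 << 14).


2291118546 ^ (1 << 14) = 2291118546 ^ 16384 = 2291134930

2291134930


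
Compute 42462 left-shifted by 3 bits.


0b1010010111011110 << 3 = 0b1010010111011110000 = 339696

339696


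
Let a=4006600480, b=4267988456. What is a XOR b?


4006600480 ^ 4267988456 = 279677640

279677640


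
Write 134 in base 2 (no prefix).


134 = 10000110 in binary

10000110


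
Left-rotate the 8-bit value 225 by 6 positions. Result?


Rotate 0b11100001 left by 6 (8-bit) = 0b1111000 = 120

120


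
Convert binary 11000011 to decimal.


11000011 in decimal = 195

195


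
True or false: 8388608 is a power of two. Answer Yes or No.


0b100000000000000000000000. Only one bit set => Yes

Yes


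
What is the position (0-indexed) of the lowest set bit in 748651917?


0b101100100111111000010110001101. Lowest set bit at position 0

0


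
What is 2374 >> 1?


0b100101000110 >> 1 = 0b10010100011 = 1187

1187


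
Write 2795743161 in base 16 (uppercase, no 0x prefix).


2795743161 = A6A3A7B9 hex

A6A3A7B9


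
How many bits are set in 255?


0b11111111 has 8 set bits

8


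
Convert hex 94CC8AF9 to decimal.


94CC8AF9 hex = 2496432889 decimal

2496432889


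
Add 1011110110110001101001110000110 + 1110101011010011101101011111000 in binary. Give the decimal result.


1011110110110001101001110000110 + 1110101011010011101101011111000 = 11010100010000101010111001111110 = 3561139838

3561139838


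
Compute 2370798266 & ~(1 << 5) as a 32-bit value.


2370798266 & ~(1 << 5) = 2370798234

2370798234


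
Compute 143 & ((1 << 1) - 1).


143 & 1 = 1

1


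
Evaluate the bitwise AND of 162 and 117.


0b10100010 & 0b1110101 = 0b100000 = 32

32


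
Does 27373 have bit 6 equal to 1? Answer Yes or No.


0b110101011101101, bit 6 = 1. Yes

Yes


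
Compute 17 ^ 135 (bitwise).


0b10001 ^ 0b10000111 = 0b10010110 = 150

150


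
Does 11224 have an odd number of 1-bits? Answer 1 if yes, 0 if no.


0b10101111011000 has 8 ones => parity 0

0


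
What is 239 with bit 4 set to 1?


239 | (1 << 4) = 239 | 16 = 255

255


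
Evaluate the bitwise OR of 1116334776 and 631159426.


0b1000010100010011110101010111000 | 0b100101100111101011101010000010 = 0b1100111100111111111101010111010 = 1738537658

1738537658


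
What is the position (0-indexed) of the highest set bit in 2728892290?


0b10100010101001111001011110000010. Highest set bit at position 31

31


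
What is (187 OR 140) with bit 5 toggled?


Step 1: 187 | 140 = 191
Step 2: 191 ^ (1 << 5) = 191 ^ 32 = 159

159


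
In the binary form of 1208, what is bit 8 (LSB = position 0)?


0b10010111000, position 8 = 0

0


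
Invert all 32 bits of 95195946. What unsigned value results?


95195946 ^ 4294967295 = 4199771349

4199771349


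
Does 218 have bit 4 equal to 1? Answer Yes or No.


0b11011010, bit 4 = 1. Yes

Yes


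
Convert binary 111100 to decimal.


111100 in decimal = 60

60


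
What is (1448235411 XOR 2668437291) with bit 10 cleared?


Step 1: 1448235411 ^ 2668437291 = 3378466488
Step 2: 3378466488 & ~(1 << 10) = 3378465464

3378465464


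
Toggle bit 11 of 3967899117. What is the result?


3967899117 ^ (1 << 11) = 3967899117 ^ 2048 = 3967901165

3967901165


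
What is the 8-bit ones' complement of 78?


78 ^ 255 = 177

177


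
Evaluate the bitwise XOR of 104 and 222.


0b1101000 ^ 0b11011110 = 0b10110110 = 182

182


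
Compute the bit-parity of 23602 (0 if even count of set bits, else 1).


0b101110000110010 has 7 ones => parity 1

1


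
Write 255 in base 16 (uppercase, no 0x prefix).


255 = FF hex

FF


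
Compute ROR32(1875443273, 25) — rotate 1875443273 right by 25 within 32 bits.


Rotate 0b1101111110010001111111001001001 right by 25 (32-bit) = 0b11100100011111110010010010110111 = 3833537719

3833537719


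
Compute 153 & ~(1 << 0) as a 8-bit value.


153 & ~(1 << 0) = 152

152


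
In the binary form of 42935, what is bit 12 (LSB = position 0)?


0b1010011110110111, position 12 = 0

0


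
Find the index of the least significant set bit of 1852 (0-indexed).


0b11100111100. Lowest set bit at position 2

2


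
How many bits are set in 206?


0b11001110 has 5 set bits

5


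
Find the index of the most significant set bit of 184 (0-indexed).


0b10111000. Highest set bit at position 7

7


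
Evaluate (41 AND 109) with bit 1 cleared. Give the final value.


Step 1: 41 & 109 = 41
Step 2: 41 & ~(1 << 1) = 41

41


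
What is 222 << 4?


0b11011110 << 4 = 0b110111100000 = 3552

3552


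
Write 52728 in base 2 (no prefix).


52728 = 1100110111111000 in binary

1100110111111000


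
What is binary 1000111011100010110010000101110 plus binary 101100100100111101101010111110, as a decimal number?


1000111011100010110010000101110 + 101100100100111101101010111110 = 1110100000001010011111011101100 = 1946500844

1946500844


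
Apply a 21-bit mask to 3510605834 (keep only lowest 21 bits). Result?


3510605834 & 2097151 = 2070538

2070538


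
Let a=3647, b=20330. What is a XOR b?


3647 ^ 20330 = 16725

16725


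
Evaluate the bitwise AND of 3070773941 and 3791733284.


0b10110111000010000100101010110101 & 0b11100010000000010100001000100100 = 0b10100010000000000100001000100100 = 2717925924

2717925924


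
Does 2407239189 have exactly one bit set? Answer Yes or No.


0b10001111011110111000111000010101. Multiple bits set => No

No


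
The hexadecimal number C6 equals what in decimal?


C6 hex = 198 decimal

198


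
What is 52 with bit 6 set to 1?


52 | (1 << 6) = 52 | 64 = 116

116


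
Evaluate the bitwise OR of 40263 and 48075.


0b1001110101000111 | 0b1011101111001011 = 0b1011111111001111 = 49103

49103


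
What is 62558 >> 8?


0b1111010001011110 >> 8 = 0b11110100 = 244

244


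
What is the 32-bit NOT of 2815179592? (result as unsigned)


~0b10100111110011000011101101001000 = 0b1011000001100111100010010110111 = 1479787703 (32-bit unsigned)

1479787703


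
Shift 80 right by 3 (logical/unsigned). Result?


0b1010000 >> 3 = 0b1010 = 10

10


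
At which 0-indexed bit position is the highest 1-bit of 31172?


0b111100111000100. Highest set bit at position 14

14


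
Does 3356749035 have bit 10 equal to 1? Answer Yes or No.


0b11001000000100111110110011101011, bit 10 = 1. Yes

Yes


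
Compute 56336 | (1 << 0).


56336 | (1 << 0) = 56336 | 1 = 56337

56337


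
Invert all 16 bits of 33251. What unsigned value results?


33251 ^ 65535 = 32284

32284


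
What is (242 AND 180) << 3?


Step 1: 242 & 180 = 176
Step 2: 176 << 3 = 1408

1408


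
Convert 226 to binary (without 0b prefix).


226 = 11100010 in binary

11100010


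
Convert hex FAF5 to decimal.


FAF5 hex = 64245 decimal

64245


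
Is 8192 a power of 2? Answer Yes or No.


0b10000000000000. Only one bit set => Yes

Yes


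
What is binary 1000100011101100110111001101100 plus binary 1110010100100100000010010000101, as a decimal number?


1000100011101100110111001101100 + 1110010100100100000010010000101 = 10110111000010000111001011110001 = 3070784241

3070784241


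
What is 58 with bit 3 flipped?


58 ^ (1 << 3) = 58 ^ 8 = 50

50


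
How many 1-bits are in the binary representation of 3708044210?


0b11011101000001000100001110110010 has 14 set bits

14


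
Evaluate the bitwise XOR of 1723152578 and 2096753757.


0b1100110101101010011100011000010 ^ 0b1111100111110011110110001011101 = 0b11010010011001101010010011111 = 441242783

441242783


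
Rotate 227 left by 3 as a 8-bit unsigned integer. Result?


Rotate 0b11100011 left by 3 (8-bit) = 0b11111 = 31

31


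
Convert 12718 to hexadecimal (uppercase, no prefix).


12718 = 31AE hex

31AE


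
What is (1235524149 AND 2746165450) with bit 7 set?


Step 1: 1235524149 & 2746165450 = 27527168
Step 2: 27527168 | (1 << 7) = 27527168 | 128 = 27527296

27527296


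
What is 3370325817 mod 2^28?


3370325817 & 268435455 = 149100345

149100345


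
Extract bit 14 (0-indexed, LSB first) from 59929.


0b1110101000011001, position 14 = 1

1


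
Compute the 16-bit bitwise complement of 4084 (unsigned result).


~0b111111110100 = 0b1111000000001011 = 61451 (16-bit unsigned)

61451


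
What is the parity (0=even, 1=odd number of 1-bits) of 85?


0b1010101 has 4 ones => parity 0

0


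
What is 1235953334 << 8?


0b1001001101010110010011010110110 << 8 = 0b100100110101011001001101011011000000000 = 316404053504

316404053504


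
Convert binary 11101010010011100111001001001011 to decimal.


11101010010011100111001001001011 in decimal = 3931009611

3931009611


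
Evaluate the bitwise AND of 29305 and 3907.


0b111001001111001 & 0b111101000011 = 0b1001000001 = 577

577


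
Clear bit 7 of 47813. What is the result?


47813 & ~(1 << 7) = 47685

47685


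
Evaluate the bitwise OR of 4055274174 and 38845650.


0b11110001101101101001001010111110 | 0b10010100001011110011010010 = 0b11110011111101101011111011111110 = 4093034238

4093034238


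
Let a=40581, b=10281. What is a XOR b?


40581 ^ 10281 = 46764

46764


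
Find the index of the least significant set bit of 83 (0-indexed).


0b1010011. Lowest set bit at position 0

0


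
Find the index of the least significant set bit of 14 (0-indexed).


0b1110. Lowest set bit at position 1

1


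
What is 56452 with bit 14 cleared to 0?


56452 & ~(1 << 14) = 40068

40068


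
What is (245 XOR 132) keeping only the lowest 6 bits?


Step 1: 245 ^ 132 = 113
Step 2: 113 & 63 = 49

49


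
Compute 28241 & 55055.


0b110111001010001 & 0b1101011100001111 = 0b100011000000001 = 17921

17921


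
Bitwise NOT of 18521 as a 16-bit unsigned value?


~0b100100001011001 = 0b1011011110100110 = 47014 (16-bit unsigned)

47014


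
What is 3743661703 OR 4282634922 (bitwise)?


0b11011111001000111011111010000111 | 0b11111111010000111101001010101010 = 0b11111111011000111111111010101111 = 4284743343

4284743343


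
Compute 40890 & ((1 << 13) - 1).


40890 & 8191 = 8122

8122


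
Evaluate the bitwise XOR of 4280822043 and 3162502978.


0b11111111001010000010100100011011 ^ 0b10111100011111111111011101000010 = 0b1000011010101111101111001011001 = 1129832025

1129832025


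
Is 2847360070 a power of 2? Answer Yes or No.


0b10101001101101110100010001000110. Multiple bits set => No

No


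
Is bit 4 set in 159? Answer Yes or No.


0b10011111, bit 4 = 1. Yes

Yes


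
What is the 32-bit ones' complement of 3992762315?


3992762315 ^ 4294967295 = 302204980

302204980


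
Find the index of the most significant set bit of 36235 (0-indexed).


0b1000110110001011. Highest set bit at position 15

15


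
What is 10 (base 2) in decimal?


10 in decimal = 2

2


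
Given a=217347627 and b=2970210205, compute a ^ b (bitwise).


217347627 ^ 2970210205 = 3187521974

3187521974


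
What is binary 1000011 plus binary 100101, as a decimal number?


1000011 + 100101 = 1101000 = 104

104


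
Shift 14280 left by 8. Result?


0b11011111001000 << 8 = 0b1101111100100000000000 = 3655680

3655680


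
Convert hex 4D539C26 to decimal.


4D539C26 hex = 1297325094 decimal

1297325094


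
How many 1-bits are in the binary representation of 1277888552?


0b1001100001010110000100000101000 has 10 set bits

10


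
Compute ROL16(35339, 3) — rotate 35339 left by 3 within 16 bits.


Rotate 0b1000101000001011 left by 3 (16-bit) = 0b101000001011100 = 20572

20572


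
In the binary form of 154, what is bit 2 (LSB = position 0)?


0b10011010, position 2 = 0

0


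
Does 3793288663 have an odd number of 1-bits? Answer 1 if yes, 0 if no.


0b11100010000110001111110111010111 has 19 ones => parity 1

1


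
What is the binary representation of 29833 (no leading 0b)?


29833 = 111010010001001 in binary

111010010001001


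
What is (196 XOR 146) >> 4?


Step 1: 196 ^ 146 = 86
Step 2: 86 >> 4 = 5

5


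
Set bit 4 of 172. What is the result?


172 | (1 << 4) = 172 | 16 = 188

188


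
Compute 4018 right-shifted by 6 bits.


0b111110110010 >> 6 = 0b111110 = 62

62


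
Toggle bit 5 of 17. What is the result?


17 ^ (1 << 5) = 17 ^ 32 = 49

49


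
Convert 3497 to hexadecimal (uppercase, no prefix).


3497 = DA9 hex

DA9


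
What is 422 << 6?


0b110100110 << 6 = 0b110100110000000 = 27008

27008


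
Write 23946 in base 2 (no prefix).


23946 = 101110110001010 in binary

101110110001010


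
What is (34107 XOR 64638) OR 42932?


Step 1: 34107 ^ 64638 = 31045
Step 2: 31045 | 42932 = 65525

65525


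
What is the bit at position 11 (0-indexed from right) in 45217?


0b1011000010100001, position 11 = 0

0


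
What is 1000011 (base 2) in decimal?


1000011 in decimal = 67

67


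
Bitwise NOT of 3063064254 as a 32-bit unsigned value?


~0b10110110100100101010011010111110 = 0b1001001011011010101100101000001 = 1231903041 (32-bit unsigned)

1231903041


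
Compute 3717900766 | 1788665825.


0b11011101100110101010100111011110 | 0b1101010100111001101111111100001 = 0b11111111100111101111111111111111 = 4288610303

4288610303


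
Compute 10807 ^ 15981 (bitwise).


0b10101000110111 ^ 0b11111001101101 = 0b1010001011010 = 5210

5210


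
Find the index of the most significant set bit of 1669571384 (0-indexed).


0b1100011100000111010001100111000. Highest set bit at position 30

30


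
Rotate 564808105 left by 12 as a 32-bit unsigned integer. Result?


Rotate 0b100001101010100100100110101001 left by 12 (32-bit) = 0b10100100100110101001001000011010 = 2761593370

2761593370


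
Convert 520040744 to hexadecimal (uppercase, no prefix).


520040744 = 1EFF3128 hex

1EFF3128


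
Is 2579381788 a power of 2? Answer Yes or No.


0b10011001101111100011111000011100. Multiple bits set => No

No


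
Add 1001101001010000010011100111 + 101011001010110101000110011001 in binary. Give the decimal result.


1001101001010000010011100111 + 101011001010110101000110011001 = 110100110100000101011010000000 = 886068864

886068864


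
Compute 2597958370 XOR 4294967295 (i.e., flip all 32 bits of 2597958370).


2597958370 ^ 4294967295 = 1697008925

1697008925


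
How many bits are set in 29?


0b11101 has 4 set bits

4


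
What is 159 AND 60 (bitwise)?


0b10011111 & 0b111100 = 0b11100 = 28

28


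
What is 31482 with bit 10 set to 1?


31482 | (1 << 10) = 31482 | 1024 = 32506

32506


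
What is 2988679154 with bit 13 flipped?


2988679154 ^ (1 << 13) = 2988679154 ^ 8192 = 2988687346

2988687346


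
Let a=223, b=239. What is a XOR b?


223 ^ 239 = 48

48


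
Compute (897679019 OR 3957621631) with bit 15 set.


Step 1: 897679019 | 3957621631 = 4293263359
Step 2: 4293263359 | (1 << 15) = 4293263359 | 32768 = 4293263359

4293263359


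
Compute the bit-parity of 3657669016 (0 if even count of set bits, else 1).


0b11011010000000111001100110011000 has 14 ones => parity 0

0


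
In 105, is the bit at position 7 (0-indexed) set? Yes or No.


0b1101001, bit 7 = 0. No

No


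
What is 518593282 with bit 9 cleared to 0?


518593282 & ~(1 << 9) = 518592770

518592770


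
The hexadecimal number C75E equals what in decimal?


C75E hex = 51038 decimal

51038


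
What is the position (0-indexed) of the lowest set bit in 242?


0b11110010. Lowest set bit at position 1

1


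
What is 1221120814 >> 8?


0b1001000110010001101001100101110 >> 8 = 0b10010001100100011010011 = 4770003

4770003


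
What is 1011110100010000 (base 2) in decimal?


1011110100010000 in decimal = 48400

48400


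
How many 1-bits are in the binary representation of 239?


0b11101111 has 7 set bits

7


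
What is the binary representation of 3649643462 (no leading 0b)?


3649643462 = 11011001100010010010001111000110 in binary

11011001100010010010001111000110


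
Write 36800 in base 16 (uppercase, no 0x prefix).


36800 = 8FC0 hex

8FC0


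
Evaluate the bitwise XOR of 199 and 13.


0b11000111 ^ 0b1101 = 0b11001010 = 202

202


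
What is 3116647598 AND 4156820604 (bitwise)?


0b10111001110001000100010010101110 & 0b11110111110001000000110001111100 = 0b10110001110001000000010000101100 = 2982413356

2982413356


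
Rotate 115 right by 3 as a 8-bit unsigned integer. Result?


Rotate 0b1110011 right by 3 (8-bit) = 0b1101110 = 110

110


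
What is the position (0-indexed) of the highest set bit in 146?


0b10010010. Highest set bit at position 7

7


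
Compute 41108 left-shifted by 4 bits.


0b1010000010010100 << 4 = 0b10100000100101000000 = 657728

657728


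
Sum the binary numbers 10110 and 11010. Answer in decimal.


10110 + 11010 = 110000 = 48

48


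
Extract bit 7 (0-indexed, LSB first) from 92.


0b1011100, position 7 = 0

0


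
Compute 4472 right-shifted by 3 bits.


0b1000101111000 >> 3 = 0b1000101111 = 559

559


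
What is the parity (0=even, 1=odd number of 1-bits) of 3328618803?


0b11000110011001101011000100110011 has 16 ones => parity 0

0


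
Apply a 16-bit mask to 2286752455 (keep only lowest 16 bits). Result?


2286752455 & 65535 = 4807

4807


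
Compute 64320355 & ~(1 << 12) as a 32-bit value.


64320355 & ~(1 << 12) = 64316259

64316259


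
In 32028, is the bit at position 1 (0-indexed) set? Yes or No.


0b111110100011100, bit 1 = 0. No

No


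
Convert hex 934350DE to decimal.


934350DE hex = 2470662366 decimal

2470662366


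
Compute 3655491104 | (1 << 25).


3655491104 | (1 << 25) = 3655491104 | 33554432 = 3689045536

3689045536


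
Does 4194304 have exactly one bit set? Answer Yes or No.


0b10000000000000000000000. Only one bit set => Yes

Yes


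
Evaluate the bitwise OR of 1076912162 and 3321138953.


0b1000000001100000110000000100010 | 0b11000101111101001000111100001001 = 0b11000101111101001110111100101011 = 3321163563

3321163563


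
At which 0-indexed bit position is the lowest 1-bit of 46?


0b101110. Lowest set bit at position 1

1


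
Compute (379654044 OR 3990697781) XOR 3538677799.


Step 1: 379654044 | 3990697781 = 4294787005
Step 2: 4294787005 ^ 3538677799 = 756469658

756469658


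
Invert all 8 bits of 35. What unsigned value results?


35 ^ 255 = 220

220


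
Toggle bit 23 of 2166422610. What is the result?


2166422610 ^ (1 << 23) = 2166422610 ^ 8388608 = 2174811218

2174811218


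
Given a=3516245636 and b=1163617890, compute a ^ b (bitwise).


3516245636 ^ 1163617890 = 2496577766

2496577766


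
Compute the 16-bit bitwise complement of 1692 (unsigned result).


~0b11010011100 = 0b1111100101100011 = 63843 (16-bit unsigned)

63843


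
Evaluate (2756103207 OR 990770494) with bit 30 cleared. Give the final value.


Step 1: 2756103207 | 990770494 = 3209690431
Step 2: 3209690431 & ~(1 << 30) = 3209690431

3209690431


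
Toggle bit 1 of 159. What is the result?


159 ^ (1 << 1) = 159 ^ 2 = 157

157


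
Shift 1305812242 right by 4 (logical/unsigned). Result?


0b1001101110101010001110100010010 >> 4 = 0b100110111010101000111010001 = 81613265

81613265


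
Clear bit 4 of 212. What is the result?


212 & ~(1 << 4) = 196

196


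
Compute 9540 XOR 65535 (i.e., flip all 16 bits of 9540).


9540 ^ 65535 = 55995

55995


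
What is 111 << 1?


0b1101111 << 1 = 0b11011110 = 222

222


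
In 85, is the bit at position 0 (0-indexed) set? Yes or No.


0b1010101, bit 0 = 1. Yes

Yes


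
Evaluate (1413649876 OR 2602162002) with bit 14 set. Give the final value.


Step 1: 1413649876 | 2602162002 = 3747338198
Step 2: 3747338198 | (1 << 14) = 3747338198 | 16384 = 3747338198

3747338198


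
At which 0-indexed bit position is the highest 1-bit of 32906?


0b1000000010001010. Highest set bit at position 15

15


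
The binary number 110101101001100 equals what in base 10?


110101101001100 in decimal = 27468

27468


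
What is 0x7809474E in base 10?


7809474E hex = 2013873998 decimal

2013873998


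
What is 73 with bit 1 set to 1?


73 | (1 << 1) = 73 | 2 = 75

75


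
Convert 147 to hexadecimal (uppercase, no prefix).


147 = 93 hex

93


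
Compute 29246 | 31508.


0b111001000111110 | 0b111101100010100 = 0b111101100111110 = 31550

31550


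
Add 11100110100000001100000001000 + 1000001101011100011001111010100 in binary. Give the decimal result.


11100110100000001100000001000 + 1000001101011100011001111010100 = 1011110011111100100101111011100 = 1585335260

1585335260


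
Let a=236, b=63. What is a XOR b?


236 ^ 63 = 211

211


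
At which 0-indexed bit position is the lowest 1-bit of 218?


0b11011010. Lowest set bit at position 1

1


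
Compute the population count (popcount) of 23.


0b10111 has 4 set bits

4


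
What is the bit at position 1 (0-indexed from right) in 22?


0b10110, position 1 = 1

1


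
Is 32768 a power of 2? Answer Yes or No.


0b1000000000000000. Only one bit set => Yes

Yes


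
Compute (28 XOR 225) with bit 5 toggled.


Step 1: 28 ^ 225 = 253
Step 2: 253 ^ (1 << 5) = 253 ^ 32 = 221

221


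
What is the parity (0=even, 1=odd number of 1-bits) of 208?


0b11010000 has 3 ones => parity 1

1


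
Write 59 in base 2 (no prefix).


59 = 111011 in binary

111011


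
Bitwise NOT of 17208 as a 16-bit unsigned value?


~0b100001100111000 = 0b1011110011000111 = 48327 (16-bit unsigned)

48327


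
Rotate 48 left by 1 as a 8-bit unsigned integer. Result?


Rotate 0b110000 left by 1 (8-bit) = 0b1100000 = 96

96


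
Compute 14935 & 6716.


0b11101001010111 & 0b1101000111100 = 0b1101000010100 = 6676

6676


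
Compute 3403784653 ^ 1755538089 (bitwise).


0b11001010111000011010000111001101 ^ 0b1101000101000110110001010101001 = 0b10100010010000101100001101100100 = 2722284388

2722284388


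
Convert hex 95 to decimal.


95 hex = 149 decimal

149


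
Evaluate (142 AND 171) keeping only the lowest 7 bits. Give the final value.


Step 1: 142 & 171 = 138
Step 2: 138 & 127 = 10

10


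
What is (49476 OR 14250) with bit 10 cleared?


Step 1: 49476 | 14250 = 63470
Step 2: 63470 & ~(1 << 10) = 62446

62446


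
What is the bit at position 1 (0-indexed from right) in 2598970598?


0b10011010111010010010010011100110, position 1 = 1

1


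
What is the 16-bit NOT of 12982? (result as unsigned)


~0b11001010110110 = 0b1100110101001001 = 52553 (16-bit unsigned)

52553


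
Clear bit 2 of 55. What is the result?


55 & ~(1 << 2) = 51

51


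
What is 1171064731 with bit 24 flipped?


1171064731 ^ (1 << 24) = 1171064731 ^ 16777216 = 1154287515

1154287515


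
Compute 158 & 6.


0b10011110 & 0b110 = 0b110 = 6

6


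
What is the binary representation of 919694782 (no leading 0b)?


919694782 = 110110110100010110110110111110 in binary

110110110100010110110110111110


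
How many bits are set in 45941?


0b1011001101110101 has 10 set bits

10


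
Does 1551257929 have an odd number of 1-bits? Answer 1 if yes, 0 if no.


0b1011100011101100101000101001001 has 15 ones => parity 1

1


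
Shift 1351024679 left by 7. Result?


0b1010000100001110000000000100111 << 7 = 0b10100001000011100000000001001110000000 = 172931158912

172931158912


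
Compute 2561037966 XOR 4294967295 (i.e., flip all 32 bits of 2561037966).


2561037966 ^ 4294967295 = 1733929329

1733929329


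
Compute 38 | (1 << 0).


38 | (1 << 0) = 38 | 1 = 39

39


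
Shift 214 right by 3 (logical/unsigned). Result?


0b11010110 >> 3 = 0b11010 = 26

26


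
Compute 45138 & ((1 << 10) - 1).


45138 & 1023 = 82

82


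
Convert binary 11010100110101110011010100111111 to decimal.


11010100110101110011010100111111 in decimal = 3570873663

3570873663


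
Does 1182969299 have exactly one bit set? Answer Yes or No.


0b1000110100000101010110111010011. Multiple bits set => No

No


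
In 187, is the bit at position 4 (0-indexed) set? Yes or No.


0b10111011, bit 4 = 1. Yes

Yes


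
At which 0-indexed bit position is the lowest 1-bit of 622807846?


0b100101000111110100101100100110. Lowest set bit at position 1

1


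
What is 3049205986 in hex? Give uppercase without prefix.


3049205986 = B5BF30E2 hex

B5BF30E2


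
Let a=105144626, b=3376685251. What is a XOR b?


105144626 ^ 3376685251 = 3472900593

3472900593


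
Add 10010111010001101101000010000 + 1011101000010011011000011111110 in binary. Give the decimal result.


10010111010001101101000010000 + 1011101000010011011000011111110 = 1101111111100101000101100001110 = 1878166286

1878166286


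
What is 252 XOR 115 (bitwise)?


0b11111100 ^ 0b1110011 = 0b10001111 = 143

143


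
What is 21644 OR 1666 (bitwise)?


0b101010010001100 | 0b11010000010 = 0b101011010001110 = 22158

22158


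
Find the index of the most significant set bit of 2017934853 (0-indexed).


0b1111000010001110011111000000101. Highest set bit at position 30

30


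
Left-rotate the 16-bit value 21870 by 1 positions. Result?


Rotate 0b101010101101110 left by 1 (16-bit) = 0b1010101011011100 = 43740

43740


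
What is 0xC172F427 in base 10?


C172F427 hex = 3245536295 decimal

3245536295


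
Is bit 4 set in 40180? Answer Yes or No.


0b1001110011110100, bit 4 = 1. Yes

Yes


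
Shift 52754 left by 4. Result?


0b1100111000010010 << 4 = 0b11001110000100100000 = 844064

844064


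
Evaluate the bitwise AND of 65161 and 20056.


0b1111111010001001 & 0b100111001011000 = 0b100111000001000 = 19976

19976


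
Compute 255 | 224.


0b11111111 | 0b11100000 = 0b11111111 = 255

255


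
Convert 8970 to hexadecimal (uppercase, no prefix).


8970 = 230A hex

230A


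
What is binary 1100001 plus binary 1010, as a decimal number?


1100001 + 1010 = 1101011 = 107

107


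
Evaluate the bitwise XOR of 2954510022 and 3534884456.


0b10110000000110100011111011000110 ^ 0b11010010101100100000111001101000 = 0b1100010101010000011000010101110 = 1655189678

1655189678


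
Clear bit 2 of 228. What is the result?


228 & ~(1 << 2) = 224

224


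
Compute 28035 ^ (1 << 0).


28035 ^ (1 << 0) = 28035 ^ 1 = 28034

28034


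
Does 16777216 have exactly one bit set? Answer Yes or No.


0b1000000000000000000000000. Only one bit set => Yes

Yes


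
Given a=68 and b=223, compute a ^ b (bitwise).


68 ^ 223 = 155

155


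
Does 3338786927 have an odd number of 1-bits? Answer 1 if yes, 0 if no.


0b11000111000000011101100001101111 has 16 ones => parity 0

0


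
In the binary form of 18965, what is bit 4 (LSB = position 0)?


0b100101000010101, position 4 = 1

1


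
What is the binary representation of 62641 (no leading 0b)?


62641 = 1111010010110001 in binary

1111010010110001


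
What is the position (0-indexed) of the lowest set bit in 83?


0b1010011. Lowest set bit at position 0

0


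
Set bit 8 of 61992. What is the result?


61992 | (1 << 8) = 61992 | 256 = 62248

62248


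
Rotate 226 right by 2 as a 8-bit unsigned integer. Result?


Rotate 0b11100010 right by 2 (8-bit) = 0b10111000 = 184

184


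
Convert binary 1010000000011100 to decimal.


1010000000011100 in decimal = 40988

40988


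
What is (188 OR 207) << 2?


Step 1: 188 | 207 = 255
Step 2: 255 << 2 = 1020

1020


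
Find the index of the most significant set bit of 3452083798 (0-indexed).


0b11001101110000101001111001010110. Highest set bit at position 31

31


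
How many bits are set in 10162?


0b10011110110010 has 8 set bits

8


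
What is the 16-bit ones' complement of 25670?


25670 ^ 65535 = 39865

39865


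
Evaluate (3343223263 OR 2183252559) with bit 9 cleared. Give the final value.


Step 1: 3343223263 | 2183252559 = 3345337311
Step 2: 3345337311 & ~(1 << 9) = 3345336799

3345336799


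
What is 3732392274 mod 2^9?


3732392274 & 511 = 338

338


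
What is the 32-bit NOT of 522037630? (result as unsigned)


~0b11111000111011010100101111110 = 0b11100000111000100101011010000001 = 3772929665 (32-bit unsigned)

3772929665


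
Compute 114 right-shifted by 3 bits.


0b1110010 >> 3 = 0b1110 = 14

14


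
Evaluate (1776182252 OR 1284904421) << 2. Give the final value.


Step 1: 1776182252 | 1284904421 = 1843296237
Step 2: 1843296237 << 2 = 7373184948

7373184948


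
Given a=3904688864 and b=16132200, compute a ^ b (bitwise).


3904688864 ^ 16132200 = 3897227912

3897227912


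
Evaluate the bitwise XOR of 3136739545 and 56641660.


0b10111010111101101101100011011001 ^ 0b11011000000100100001111100 = 0b10111001100101101001000010100101 = 3113652389

3113652389


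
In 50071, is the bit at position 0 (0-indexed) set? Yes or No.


0b1100001110010111, bit 0 = 1. Yes

Yes


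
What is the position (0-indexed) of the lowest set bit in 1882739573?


0b1110000001110000101001101110101. Lowest set bit at position 0

0


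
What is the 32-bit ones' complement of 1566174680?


1566174680 ^ 4294967295 = 2728792615

2728792615


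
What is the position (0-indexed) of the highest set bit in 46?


0b101110. Highest set bit at position 5

5


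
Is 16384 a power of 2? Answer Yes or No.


0b100000000000000. Only one bit set => Yes

Yes


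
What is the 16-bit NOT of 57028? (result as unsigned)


~0b1101111011000100 = 0b10000100111011 = 8507 (16-bit unsigned)

8507


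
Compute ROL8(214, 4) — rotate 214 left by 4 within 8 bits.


Rotate 0b11010110 left by 4 (8-bit) = 0b1101101 = 109

109


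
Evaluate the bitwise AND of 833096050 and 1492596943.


0b110001101010000000100101110010 & 0b1011000111101110011100011001111 = 0b10000101000000000100001000010 = 278923330

278923330


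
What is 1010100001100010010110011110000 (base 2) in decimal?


1010100001100010010110011110000 in decimal = 1412508912

1412508912


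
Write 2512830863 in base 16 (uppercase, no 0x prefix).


2512830863 = 95C6C18F hex

95C6C18F


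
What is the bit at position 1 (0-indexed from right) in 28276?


0b110111001110100, position 1 = 0

0


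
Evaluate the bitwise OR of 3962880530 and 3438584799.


0b11101100001101001100001000010010 | 0b11001100111101001010001111011111 = 0b11101100111101001110001111011111 = 3975472095

3975472095


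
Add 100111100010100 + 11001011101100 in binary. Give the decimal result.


100111100010100 + 11001011101100 = 1000001000000000 = 33280

33280


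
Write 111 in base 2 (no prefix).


111 = 1101111 in binary

1101111


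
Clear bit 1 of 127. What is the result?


127 & ~(1 << 1) = 125

125


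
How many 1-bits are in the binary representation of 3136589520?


0b10111010111101001000111011010000 has 17 set bits

17


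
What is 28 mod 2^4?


28 & 15 = 12

12


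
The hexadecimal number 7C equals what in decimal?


7C hex = 124 decimal

124


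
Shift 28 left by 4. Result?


0b11100 << 4 = 0b111000000 = 448

448


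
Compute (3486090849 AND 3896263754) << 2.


Step 1: 3486090849 & 3896263754 = 3355968576
Step 2: 3355968576 << 2 = 13423874304

13423874304


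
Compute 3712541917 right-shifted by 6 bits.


0b11011101010010001110010011011101 >> 6 = 0b11011101010010001110010011 = 58008467

58008467


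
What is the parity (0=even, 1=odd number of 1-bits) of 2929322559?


0b10101110100110011110101000111111 has 20 ones => parity 0

0


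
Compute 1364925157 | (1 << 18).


1364925157 | (1 << 18) = 1364925157 | 262144 = 1365187301

1365187301


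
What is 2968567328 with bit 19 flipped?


2968567328 ^ (1 << 19) = 2968567328 ^ 524288 = 2969091616

2969091616


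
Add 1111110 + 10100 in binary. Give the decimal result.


1111110 + 10100 = 10010010 = 146

146


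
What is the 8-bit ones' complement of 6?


6 ^ 255 = 249

249


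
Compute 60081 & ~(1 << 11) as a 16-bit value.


60081 & ~(1 << 11) = 58033

58033


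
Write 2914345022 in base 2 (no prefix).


2914345022 = 10101101101101010110000000111110 in binary

10101101101101010110000000111110


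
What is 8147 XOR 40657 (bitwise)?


0b1111111010011 ^ 0b1001111011010001 = 0b1000000100000010 = 33026

33026


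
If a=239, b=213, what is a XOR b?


239 ^ 213 = 58

58


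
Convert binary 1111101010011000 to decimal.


1111101010011000 in decimal = 64152

64152


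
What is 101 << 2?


0b1100101 << 2 = 0b110010100 = 404

404


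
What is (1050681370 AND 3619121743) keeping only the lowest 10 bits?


Step 1: 1050681370 & 3619121743 = 379592714
Step 2: 379592714 & 1023 = 10

10


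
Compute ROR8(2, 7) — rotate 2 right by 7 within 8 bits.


Rotate 0b10 right by 7 (8-bit) = 0b100 = 4

4


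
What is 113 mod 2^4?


113 & 15 = 1

1


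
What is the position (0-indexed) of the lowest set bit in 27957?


0b110110100110101. Lowest set bit at position 0

0


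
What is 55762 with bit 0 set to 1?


55762 | (1 << 0) = 55762 | 1 = 55763

55763


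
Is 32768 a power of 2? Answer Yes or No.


0b1000000000000000. Only one bit set => Yes

Yes


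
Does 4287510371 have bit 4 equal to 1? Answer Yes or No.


0b11111111100011100011011101100011, bit 4 = 0. No

No


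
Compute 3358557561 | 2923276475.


0b11001000001011111000010101111001 | 0b10101110001111011010100010111011 = 0b11101110001111111010110111111011 = 3997150715

3997150715


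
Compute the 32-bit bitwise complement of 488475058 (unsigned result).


~0b11101000111011000100110110010 = 0b11100010111000100111011001001101 = 3806492237 (32-bit unsigned)

3806492237


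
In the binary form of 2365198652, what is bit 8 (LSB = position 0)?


0b10001100111110100001000100111100, position 8 = 1

1


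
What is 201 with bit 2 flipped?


201 ^ (1 << 2) = 201 ^ 4 = 205

205


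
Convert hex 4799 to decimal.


4799 hex = 18329 decimal

18329


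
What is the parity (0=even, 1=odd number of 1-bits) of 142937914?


0b1000100001010000111100111010 has 12 ones => parity 0

0


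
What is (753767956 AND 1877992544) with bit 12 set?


Step 1: 753767956 & 1877992544 = 753763328
Step 2: 753763328 | (1 << 12) = 753763328 | 4096 = 753767424

753767424


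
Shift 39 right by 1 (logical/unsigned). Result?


0b100111 >> 1 = 0b10011 = 19

19


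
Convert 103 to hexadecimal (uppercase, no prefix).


103 = 67 hex

67


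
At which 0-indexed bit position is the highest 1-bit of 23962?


0b101110110011010. Highest set bit at position 14

14


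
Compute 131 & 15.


0b10000011 & 0b1111 = 0b11 = 3

3


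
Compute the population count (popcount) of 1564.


0b11000011100 has 5 set bits

5


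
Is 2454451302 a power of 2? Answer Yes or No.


0b10010010010010111111010001100110. Multiple bits set => No

No


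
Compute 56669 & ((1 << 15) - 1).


56669 & 32767 = 23901

23901


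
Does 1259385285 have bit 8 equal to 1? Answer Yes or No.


0b1001011000100001011000111000101, bit 8 = 1. Yes

Yes


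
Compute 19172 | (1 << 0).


19172 | (1 << 0) = 19172 | 1 = 19173

19173


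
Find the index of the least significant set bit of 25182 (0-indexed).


0b110001001011110. Lowest set bit at position 1

1


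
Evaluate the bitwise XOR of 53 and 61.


0b110101 ^ 0b111101 = 0b1000 = 8

8


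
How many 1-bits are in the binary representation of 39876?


0b1001101111000100 has 8 set bits

8


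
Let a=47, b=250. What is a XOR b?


47 ^ 250 = 213

213


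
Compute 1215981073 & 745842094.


0b1001000011110100110011000010001 & 0b101100011101001010010110101110 = 0b1000011100000010010000000000 = 141566976

141566976


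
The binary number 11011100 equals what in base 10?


11011100 in decimal = 220

220


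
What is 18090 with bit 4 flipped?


18090 ^ (1 << 4) = 18090 ^ 16 = 18106

18106


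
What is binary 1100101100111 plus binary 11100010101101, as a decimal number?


1100101100111 + 11100010101101 = 101001000010100 = 21012

21012
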